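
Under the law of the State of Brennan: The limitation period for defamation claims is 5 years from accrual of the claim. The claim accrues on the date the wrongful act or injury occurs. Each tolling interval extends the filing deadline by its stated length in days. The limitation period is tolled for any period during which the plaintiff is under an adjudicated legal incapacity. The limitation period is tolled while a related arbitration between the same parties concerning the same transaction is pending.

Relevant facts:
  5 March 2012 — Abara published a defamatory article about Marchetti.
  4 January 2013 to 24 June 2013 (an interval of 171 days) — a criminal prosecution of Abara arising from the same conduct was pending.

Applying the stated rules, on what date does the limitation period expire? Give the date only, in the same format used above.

The claim accrued on 5 March 2012, when the wrongful act occurred.
5 years from 5 March 2012 is 5 March 2017.
Although a criminal prosecution ran from 4 January 2013 to 24 June 2013, the stated rules do not make that a tolling event, so it is disregarded.

5 March 2017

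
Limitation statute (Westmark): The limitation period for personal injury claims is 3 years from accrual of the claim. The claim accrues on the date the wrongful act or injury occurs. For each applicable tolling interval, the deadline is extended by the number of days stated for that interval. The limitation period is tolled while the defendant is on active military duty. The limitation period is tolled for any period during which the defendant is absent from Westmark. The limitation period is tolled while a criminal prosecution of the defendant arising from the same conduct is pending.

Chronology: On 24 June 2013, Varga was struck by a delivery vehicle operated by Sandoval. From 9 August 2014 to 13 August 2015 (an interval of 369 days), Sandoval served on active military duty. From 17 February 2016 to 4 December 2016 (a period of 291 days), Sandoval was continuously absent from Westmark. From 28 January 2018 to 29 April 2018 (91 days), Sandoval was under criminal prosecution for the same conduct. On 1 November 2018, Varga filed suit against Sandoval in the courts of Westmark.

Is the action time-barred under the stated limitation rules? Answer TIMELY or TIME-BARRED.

TIME-BARRED

The claim accrued on 24 June 2013, the date of the act.
Adding the 3 years base period to 24 June 2013 gives a deadline of 24 June 2016, before any tolling.
The defendant's active military service from 9 August 2014 to 13 August 2015 tolled the period for 369 days, extending the deadline to 28 June 2017.
Because the defendant's absence from the jurisdiction ran from 17 February 2016 to 4 December 2016, the deadline is extended by 291 days to 15 April 2018.
The pending criminal prosecution from 28 January 2018 to 29 April 2018 tolled the period for 91 days, extending the deadline to 15 July 2018.
The 1 November 2018 filing falls after the 15 July 2018 deadline; the claim is time-barred.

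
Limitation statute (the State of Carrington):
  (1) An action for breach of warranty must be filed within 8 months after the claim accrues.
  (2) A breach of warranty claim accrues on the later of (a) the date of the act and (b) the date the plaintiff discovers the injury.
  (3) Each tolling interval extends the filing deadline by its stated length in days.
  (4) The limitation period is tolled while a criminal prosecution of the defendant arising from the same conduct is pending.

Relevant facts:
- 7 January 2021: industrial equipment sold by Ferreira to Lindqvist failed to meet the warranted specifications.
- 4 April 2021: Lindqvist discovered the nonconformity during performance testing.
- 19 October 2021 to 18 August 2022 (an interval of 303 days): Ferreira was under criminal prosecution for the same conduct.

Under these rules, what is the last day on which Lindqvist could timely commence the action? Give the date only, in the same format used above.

Because discovery on 4 April 2021 post-dates the 7 January 2021 act, accrual under the later-of rule falls on 4 April 2021.
The untolled deadline — 8 months after 4 April 2021 — is 4 December 2021.
The period was tolled for 303 days by the pending criminal prosecution (19 October 2021 to 18 August 2022), pushing the deadline to 3 October 2022.

3 October 2022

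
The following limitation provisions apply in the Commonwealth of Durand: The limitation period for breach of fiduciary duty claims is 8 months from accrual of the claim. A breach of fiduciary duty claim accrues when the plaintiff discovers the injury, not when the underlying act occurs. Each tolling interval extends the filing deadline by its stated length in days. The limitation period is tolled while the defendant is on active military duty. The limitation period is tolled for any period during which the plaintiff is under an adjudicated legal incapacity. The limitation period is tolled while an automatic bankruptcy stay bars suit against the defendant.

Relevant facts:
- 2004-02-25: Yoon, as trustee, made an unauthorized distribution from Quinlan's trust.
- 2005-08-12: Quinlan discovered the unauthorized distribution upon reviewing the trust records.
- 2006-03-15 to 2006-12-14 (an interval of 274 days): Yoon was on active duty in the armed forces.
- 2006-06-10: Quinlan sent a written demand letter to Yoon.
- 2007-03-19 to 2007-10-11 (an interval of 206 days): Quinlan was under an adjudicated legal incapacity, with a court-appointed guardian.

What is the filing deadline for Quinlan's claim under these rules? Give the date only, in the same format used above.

The claim did not accrue until Quinlan discovered the injury on 2005-08-12; the 2004-02-25 act date does not start the clock under the stated rule.
8 months from 2005-08-12 is 2006-04-12.
The defendant's active military service from 2006-03-15 to 2006-12-14 tolled the period for 274 days, extending the deadline to 2007-01-11.
By the time the plaintiff's legal incapacity began on 2007-03-19, the limitation period had already expired on 2007-01-11; that interval cannot revive it.
None of the other events listed affects the running of the period under the stated rules.

2007-01-11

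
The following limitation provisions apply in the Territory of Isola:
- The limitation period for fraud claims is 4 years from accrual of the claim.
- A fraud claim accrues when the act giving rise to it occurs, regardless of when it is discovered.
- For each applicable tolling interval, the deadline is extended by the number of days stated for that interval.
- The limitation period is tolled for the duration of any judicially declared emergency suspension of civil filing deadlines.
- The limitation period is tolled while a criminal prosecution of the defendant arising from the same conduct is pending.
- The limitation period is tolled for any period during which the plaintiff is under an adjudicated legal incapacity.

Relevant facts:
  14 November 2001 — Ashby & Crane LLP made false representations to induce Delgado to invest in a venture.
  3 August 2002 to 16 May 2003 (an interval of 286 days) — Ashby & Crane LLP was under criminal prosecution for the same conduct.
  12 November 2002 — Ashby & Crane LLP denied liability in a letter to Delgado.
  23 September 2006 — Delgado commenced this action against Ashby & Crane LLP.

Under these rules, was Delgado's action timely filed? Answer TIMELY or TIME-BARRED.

TIME-BARRED

The claim accrued on 14 November 2001, when the wrongful act occurred.
4 years from 14 November 2001 is 14 November 2005.
Because the pending criminal prosecution ran from 3 August 2002 to 16 May 2003, the deadline is extended by 286 days to 27 August 2006.
Nothing else in the chronology tolls or restarts the period.
Filing on 23 September 2006 missed the 27 August 2006 deadline — the action is time-barred.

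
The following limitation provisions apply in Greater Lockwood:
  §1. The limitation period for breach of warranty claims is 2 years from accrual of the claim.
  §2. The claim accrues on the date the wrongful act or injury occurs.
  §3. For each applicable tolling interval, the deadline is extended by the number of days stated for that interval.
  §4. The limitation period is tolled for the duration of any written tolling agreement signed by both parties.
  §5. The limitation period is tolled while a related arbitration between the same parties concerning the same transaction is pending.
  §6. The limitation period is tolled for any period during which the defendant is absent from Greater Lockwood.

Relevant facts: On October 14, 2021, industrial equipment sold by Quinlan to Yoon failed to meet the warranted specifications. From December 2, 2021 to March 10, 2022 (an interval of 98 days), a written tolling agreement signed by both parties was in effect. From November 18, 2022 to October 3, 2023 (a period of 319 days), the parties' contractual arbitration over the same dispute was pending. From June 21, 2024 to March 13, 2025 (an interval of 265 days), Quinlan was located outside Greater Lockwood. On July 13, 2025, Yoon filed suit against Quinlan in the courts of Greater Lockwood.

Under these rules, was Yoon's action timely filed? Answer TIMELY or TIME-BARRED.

The claim accrued on October 14, 2021, the date of the act.
2 years from October 14, 2021 is October 14, 2023.
The period was tolled for 98 days by the written tolling agreement (December 2, 2021 to March 10, 2022), pushing the deadline to January 20, 2024.
The pending related arbitration from November 18, 2022 to October 3, 2023 tolled the period for 319 days, extending the deadline to December 4, 2024.
The period was tolled for 265 days by the defendant's absence from the jurisdiction (June 21, 2024 to March 13, 2025), pushing the deadline to August 26, 2025.
Filing on July 13, 2025 beat the August 26, 2025 deadline — the action is timely.

TIMELY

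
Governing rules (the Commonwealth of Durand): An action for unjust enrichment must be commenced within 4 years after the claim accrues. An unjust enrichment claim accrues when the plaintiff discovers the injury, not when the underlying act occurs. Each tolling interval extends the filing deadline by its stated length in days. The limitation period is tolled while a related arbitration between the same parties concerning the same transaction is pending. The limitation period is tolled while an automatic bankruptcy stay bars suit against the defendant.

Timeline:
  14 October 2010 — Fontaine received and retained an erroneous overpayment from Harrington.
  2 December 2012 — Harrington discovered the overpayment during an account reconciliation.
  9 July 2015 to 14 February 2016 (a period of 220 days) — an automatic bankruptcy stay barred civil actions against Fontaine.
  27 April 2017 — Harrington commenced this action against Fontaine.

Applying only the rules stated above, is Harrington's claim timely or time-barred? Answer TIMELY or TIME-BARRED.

Accrual is tied to discovery, so the period began on 2 December 2012 rather than on 14 October 2010 when the act occurred.
Adding the 4 years base period to 2 December 2012 gives a deadline of 2 December 2016, before any tolling.
The automatic bankruptcy stay from 9 July 2015 to 14 February 2016 tolled the period for 220 days, extending the deadline to 10 July 2017.
Filing on 27 April 2017 beat the 10 July 2017 deadline — the action is timely.

TIMELY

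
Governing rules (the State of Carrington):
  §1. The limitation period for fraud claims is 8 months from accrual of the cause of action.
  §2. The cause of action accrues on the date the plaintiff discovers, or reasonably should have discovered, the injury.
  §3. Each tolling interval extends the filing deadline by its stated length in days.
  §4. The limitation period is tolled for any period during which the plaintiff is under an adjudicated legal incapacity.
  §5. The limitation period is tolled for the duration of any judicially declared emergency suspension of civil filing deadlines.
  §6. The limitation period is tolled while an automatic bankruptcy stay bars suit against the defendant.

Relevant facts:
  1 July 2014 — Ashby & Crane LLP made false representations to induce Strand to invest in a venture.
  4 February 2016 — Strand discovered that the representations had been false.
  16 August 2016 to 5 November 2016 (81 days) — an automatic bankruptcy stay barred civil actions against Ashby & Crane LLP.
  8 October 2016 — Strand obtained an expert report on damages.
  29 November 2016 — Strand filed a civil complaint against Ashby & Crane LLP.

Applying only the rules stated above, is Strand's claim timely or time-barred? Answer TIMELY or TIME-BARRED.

The claim did not accrue until Strand discovered the injury on 4 February 2016; the 1 July 2014 act date does not start the clock under the stated rule.
8 months from 4 February 2016 is 4 October 2016.
The automatic bankruptcy stay from 16 August 2016 to 5 November 2016 tolled the period for 81 days, extending the deadline to 24 December 2016.
The other events in the timeline have no effect on the limitation period under the stated rules.
Filing on 29 November 2016 beat the 24 December 2016 deadline — the action is timely.

TIMELY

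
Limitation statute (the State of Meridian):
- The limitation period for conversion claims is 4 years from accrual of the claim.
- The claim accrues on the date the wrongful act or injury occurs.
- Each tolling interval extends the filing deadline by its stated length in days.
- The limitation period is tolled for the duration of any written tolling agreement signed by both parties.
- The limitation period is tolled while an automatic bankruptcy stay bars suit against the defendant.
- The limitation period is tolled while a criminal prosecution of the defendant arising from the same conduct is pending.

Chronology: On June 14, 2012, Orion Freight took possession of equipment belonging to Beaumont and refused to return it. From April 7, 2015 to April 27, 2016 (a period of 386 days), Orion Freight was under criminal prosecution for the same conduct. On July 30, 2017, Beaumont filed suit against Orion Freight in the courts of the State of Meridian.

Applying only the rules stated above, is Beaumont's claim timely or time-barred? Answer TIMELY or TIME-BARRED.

TIME-BARRED

The claim accrued on June 14, 2012, when the wrongful act occurred.
4 years from June 14, 2012 is June 14, 2016.
The pending criminal prosecution from April 7, 2015 to April 27, 2016 tolled the period for 386 days, extending the deadline to July 5, 2017.
Filing on July 30, 2017 missed the July 5, 2017 deadline — the action is time-barred.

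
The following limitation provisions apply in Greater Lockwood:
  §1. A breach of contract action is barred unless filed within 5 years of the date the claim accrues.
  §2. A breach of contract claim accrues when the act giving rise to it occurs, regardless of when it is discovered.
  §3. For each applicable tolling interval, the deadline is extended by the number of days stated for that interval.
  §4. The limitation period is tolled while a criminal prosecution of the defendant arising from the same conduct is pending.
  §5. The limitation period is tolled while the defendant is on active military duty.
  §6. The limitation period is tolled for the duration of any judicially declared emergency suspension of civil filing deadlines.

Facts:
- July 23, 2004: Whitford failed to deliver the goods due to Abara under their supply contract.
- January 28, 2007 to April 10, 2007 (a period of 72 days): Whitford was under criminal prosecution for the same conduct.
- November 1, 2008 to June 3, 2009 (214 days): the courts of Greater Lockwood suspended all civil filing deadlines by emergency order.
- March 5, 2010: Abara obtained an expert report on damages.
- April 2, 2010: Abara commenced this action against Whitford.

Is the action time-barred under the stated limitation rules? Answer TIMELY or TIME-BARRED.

The claim accrued on July 23, 2004, the date of the act.
The untolled deadline — 5 years after July 23, 2004 — is July 23, 2009.
The pending criminal prosecution from January 28, 2007 to April 10, 2007 tolled the period for 72 days, extending the deadline to October 3, 2009.
Because the emergency suspension of filing deadlines ran from November 1, 2008 to June 3, 2009, the deadline is extended by 214 days to May 5, 2010.
None of the other events listed affects the running of the period under the stated rules.
Abara filed on April 2, 2010, before the May 5, 2010 deadline, so the action is timely.

TIMELY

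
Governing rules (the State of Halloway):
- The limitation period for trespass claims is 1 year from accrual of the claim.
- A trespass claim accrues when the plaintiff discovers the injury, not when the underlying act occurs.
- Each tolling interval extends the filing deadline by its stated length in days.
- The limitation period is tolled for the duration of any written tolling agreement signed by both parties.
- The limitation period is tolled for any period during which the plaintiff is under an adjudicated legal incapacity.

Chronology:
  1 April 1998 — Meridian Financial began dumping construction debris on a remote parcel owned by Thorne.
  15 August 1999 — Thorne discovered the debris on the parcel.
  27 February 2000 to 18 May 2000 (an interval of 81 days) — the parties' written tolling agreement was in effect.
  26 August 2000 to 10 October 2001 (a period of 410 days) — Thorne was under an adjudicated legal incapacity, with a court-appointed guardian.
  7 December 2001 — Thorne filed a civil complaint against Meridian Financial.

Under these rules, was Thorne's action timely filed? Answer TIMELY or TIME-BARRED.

Under the discovery rule, the claim accrued on 15 August 1999, when Thorne discovered the injury — not on the 1 April 1998 date of the underlying act.
1 year from 15 August 1999 is 15 August 2000.
The written tolling agreement from 27 February 2000 to 18 May 2000 tolled the period for 81 days, extending the deadline to 4 November 2000.
The plaintiff's legal incapacity from 26 August 2000 to 10 October 2001 tolled the period for 410 days, extending the deadline to 19 December 2001.
Thorne filed on 7 December 2001, before the 19 December 2001 deadline, so the action is timely.

TIMELY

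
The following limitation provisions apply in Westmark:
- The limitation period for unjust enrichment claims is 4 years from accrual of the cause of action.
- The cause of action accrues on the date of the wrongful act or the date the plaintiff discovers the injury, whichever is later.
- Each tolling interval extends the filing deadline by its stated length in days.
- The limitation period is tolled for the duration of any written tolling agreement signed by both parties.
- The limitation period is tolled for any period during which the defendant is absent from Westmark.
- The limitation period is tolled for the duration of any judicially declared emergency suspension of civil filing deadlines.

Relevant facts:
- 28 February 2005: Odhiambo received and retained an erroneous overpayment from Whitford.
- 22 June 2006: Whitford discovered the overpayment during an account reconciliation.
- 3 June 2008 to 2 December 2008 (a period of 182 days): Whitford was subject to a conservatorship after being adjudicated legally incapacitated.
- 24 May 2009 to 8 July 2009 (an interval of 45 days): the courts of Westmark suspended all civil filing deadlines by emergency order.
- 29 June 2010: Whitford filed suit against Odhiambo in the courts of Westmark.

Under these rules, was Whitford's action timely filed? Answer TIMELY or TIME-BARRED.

TIMELY

Taking the later of the act (28 February 2005) and discovery (22 June 2006), the claim accrued on 22 June 2006.
The untolled deadline — 4 years after 22 June 2006 — is 22 June 2010.
The emergency suspension of filing deadlines from 24 May 2009 to 8 July 2009 tolled the period for 45 days, extending the deadline to 6 August 2010.
The plaintiff's legal incapacity from 3 June 2008 to 2 December 2008 does not toll the period, because no stated rule makes the plaintiff's incapacity a tolling event.
Whitford filed on 29 June 2010, before the 6 August 2010 deadline, so the action is timely.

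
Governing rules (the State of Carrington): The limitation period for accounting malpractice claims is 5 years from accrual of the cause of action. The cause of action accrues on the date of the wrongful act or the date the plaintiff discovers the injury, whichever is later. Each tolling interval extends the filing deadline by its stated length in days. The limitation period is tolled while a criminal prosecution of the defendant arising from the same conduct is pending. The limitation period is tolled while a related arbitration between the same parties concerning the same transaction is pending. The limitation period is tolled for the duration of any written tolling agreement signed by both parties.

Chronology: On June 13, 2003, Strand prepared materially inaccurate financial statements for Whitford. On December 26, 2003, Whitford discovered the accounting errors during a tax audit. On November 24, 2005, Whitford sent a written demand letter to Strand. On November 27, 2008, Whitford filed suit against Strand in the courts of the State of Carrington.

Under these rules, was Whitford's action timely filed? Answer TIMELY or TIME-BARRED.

The claim accrued on December 26, 2003 — the later of the June 13, 2003 act and the December 26, 2003 discovery.
5 years from December 26, 2003 is December 26, 2008.
The other events in the timeline have no effect on the limitation period under the stated rules.
The November 27, 2008 filing precedes the December 26, 2008 deadline; the claim is timely.

TIMELY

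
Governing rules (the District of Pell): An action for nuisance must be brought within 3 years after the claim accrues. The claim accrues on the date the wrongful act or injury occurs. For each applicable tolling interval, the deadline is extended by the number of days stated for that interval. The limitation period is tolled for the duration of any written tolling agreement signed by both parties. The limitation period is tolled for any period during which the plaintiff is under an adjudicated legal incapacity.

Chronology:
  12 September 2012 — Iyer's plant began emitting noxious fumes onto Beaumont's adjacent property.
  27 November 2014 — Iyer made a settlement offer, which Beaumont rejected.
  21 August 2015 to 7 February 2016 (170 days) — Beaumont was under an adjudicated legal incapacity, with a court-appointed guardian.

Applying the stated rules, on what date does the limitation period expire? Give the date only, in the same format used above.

29 February 2016

The limitation period began to run on 12 September 2012.
3 years from 12 September 2012 is 12 September 2015.
Because the plaintiff's legal incapacity ran from 21 August 2015 to 7 February 2016, the deadline is extended by 170 days to 29 February 2016.
None of the other events listed affects the running of the period under the stated rules.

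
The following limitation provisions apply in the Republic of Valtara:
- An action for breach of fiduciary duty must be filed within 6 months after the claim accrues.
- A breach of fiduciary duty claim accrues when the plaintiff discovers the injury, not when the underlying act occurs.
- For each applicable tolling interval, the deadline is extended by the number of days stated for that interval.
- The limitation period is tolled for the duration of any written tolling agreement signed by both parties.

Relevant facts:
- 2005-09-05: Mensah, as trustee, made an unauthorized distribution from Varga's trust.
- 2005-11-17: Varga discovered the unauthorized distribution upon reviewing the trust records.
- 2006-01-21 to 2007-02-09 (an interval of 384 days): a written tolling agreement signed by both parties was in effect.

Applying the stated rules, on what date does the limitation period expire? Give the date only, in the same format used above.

Under the discovery rule, the claim accrued on 2005-11-17, when Varga discovered the injury — not on the 2005-09-05 date of the underlying act.
6 months from 2005-11-17 is 2006-05-17.
The period was tolled for 384 days by the written tolling agreement (2006-01-21 to 2007-02-09), pushing the deadline to 2007-06-05.

2007-06-05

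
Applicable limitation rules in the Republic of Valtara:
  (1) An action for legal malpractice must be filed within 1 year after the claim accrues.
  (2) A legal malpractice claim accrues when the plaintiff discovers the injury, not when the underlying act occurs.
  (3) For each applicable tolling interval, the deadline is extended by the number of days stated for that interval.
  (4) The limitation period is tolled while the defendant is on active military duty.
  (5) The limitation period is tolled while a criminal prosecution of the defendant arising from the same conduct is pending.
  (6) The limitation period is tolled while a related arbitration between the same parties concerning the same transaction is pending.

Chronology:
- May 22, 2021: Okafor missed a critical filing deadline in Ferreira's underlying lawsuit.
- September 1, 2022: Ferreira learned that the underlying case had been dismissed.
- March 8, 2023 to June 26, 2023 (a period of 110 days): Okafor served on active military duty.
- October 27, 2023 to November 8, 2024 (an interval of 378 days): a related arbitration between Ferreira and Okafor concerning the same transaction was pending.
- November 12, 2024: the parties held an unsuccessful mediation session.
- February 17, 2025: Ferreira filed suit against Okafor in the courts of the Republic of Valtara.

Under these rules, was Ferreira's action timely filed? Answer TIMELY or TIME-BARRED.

TIME-BARRED

Under the discovery rule, the claim accrued on September 1, 2022, when Ferreira discovered the injury — not on the May 22, 2021 date of the underlying act.
Adding the 1 year base period to September 1, 2022 gives a deadline of September 1, 2023, before any tolling.
Because the defendant's active military service ran from March 8, 2023 to June 26, 2023, the deadline is extended by 110 days to December 20, 2023.
The period was tolled for 378 days by the pending related arbitration (October 27, 2023 to November 8, 2024), pushing the deadline to January 1, 2025.
None of the other events listed affects the running of the period under the stated rules.
Filing on February 17, 2025 missed the January 1, 2025 deadline — the action is time-barred.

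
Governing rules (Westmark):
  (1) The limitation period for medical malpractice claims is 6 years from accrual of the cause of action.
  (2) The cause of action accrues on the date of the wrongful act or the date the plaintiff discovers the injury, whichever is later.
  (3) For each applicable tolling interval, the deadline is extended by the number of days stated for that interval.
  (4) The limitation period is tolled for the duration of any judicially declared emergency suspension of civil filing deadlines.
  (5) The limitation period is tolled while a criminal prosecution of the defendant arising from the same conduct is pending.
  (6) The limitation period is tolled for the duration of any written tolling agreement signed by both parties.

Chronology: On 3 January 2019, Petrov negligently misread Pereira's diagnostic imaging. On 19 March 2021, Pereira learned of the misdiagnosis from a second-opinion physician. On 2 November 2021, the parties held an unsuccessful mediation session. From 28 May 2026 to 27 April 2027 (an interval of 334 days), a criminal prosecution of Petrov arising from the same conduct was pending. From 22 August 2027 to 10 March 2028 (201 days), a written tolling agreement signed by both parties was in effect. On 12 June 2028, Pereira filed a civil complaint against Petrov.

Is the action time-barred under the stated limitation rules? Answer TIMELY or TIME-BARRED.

TIMELY

Because discovery on 19 March 2021 post-dates the 3 January 2019 act, accrual under the later-of rule falls on 19 March 2021.
6 years from 19 March 2021 is 19 March 2027.
The period was tolled for 334 days by the pending criminal prosecution (28 May 2026 to 27 April 2027), pushing the deadline to 16 February 2028.
Because the written tolling agreement ran from 22 August 2027 to 10 March 2028, the deadline is extended by 201 days to 4 September 2028.
The other events in the timeline have no effect on the limitation period under the stated rules.
The 12 June 2028 filing precedes the 4 September 2028 deadline; the claim is timely.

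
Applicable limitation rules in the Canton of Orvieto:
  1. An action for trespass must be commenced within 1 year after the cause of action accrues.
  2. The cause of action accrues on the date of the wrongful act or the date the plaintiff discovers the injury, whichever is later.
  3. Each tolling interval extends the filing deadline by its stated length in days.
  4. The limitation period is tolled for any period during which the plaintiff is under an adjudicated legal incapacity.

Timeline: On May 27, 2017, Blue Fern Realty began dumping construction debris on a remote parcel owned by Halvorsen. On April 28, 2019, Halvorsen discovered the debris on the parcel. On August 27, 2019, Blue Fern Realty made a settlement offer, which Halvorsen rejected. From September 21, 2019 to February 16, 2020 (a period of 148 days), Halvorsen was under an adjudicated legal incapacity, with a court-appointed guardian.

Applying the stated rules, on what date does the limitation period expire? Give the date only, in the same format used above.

September 23, 2020

Because discovery on April 28, 2019 post-dates the May 27, 2017 act, accrual under the later-of rule falls on April 28, 2019.
Adding the 1 year base period to April 28, 2019 gives a deadline of April 28, 2020, before any tolling.
Because the plaintiff's legal incapacity ran from September 21, 2019 to February 16, 2020, the deadline is extended by 148 days to September 23, 2020.
The other events in the timeline have no effect on the limitation period under the stated rules.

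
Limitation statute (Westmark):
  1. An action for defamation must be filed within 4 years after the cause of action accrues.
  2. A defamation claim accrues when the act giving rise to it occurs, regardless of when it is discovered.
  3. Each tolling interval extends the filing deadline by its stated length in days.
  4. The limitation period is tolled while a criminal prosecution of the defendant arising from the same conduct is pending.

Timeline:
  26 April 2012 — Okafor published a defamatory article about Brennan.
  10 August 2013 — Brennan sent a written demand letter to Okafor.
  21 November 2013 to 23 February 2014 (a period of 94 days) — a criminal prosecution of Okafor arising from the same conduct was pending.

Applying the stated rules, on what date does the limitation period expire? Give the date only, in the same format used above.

The limitation period began to run on 26 April 2012.
4 years from 26 April 2012 is 26 April 2016.
The period was tolled for 94 days by the pending criminal prosecution (21 November 2013 to 23 February 2014), pushing the deadline to 29 July 2016.
Nothing else in the chronology tolls or restarts the period.

29 July 2016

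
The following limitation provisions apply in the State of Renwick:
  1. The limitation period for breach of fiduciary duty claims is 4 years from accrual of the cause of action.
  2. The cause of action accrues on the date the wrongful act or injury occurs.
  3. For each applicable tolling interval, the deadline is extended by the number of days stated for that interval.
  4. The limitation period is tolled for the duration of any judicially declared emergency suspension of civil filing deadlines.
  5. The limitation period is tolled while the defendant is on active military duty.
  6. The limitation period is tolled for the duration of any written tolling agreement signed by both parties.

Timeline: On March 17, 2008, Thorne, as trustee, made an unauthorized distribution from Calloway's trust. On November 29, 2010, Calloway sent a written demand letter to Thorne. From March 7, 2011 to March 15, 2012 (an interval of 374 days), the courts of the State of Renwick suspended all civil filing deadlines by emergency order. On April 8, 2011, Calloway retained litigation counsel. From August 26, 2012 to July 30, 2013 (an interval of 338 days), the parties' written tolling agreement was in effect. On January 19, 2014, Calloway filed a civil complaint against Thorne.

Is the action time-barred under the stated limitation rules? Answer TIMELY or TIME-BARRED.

The limitation period began to run on March 17, 2008.
The untolled deadline — 4 years after March 17, 2008 — is March 17, 2012.
Because the emergency suspension of filing deadlines ran from March 7, 2011 to March 15, 2012, the deadline is extended by 374 days to March 26, 2013.
The period was tolled for 338 days by the written tolling agreement (August 26, 2012 to July 30, 2013), pushing the deadline to February 27, 2014.
None of the other events listed affects the running of the period under the stated rules.
The January 19, 2014 filing precedes the February 27, 2014 deadline; the claim is timely.

TIMELY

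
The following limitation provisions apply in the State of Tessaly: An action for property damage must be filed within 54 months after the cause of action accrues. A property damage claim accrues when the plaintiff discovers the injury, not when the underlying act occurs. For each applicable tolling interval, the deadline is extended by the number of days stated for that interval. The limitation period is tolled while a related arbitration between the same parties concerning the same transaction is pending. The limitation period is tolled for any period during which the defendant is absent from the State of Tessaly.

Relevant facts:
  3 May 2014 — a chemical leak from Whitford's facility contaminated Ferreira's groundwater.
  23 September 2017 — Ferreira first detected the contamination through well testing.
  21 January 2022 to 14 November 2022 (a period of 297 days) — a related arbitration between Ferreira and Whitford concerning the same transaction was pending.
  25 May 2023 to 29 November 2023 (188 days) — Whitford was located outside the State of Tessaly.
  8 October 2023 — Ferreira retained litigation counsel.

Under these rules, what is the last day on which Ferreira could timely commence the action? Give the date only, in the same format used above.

Accrual is tied to discovery, so the period began on 23 September 2017 rather than on 3 May 2014 when the act occurred.
The untolled deadline — 54 months after 23 September 2017 — is 23 March 2022.
The period was tolled for 297 days by the pending related arbitration (21 January 2022 to 14 November 2022), pushing the deadline to 14 January 2023.
The defendant's absence from the jurisdiction starting 25 May 2023 came too late — the period had run on 14 January 2023 — and so does not extend the deadline.
None of the other events listed affects the running of the period under the stated rules.

14 January 2023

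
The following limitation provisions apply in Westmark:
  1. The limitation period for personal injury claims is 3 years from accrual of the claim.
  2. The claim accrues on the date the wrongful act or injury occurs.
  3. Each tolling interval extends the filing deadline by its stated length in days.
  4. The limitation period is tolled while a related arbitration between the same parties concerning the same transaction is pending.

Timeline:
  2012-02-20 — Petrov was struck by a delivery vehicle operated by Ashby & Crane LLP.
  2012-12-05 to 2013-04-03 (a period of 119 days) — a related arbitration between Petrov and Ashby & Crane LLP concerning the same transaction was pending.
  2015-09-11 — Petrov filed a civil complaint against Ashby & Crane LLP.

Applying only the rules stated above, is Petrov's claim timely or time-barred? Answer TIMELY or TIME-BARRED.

The claim accrued on 2012-02-20, the date of the act.
3 years from 2012-02-20 is 2015-02-20.
The pending related arbitration from 2012-12-05 to 2013-04-03 tolled the period for 119 days, extending the deadline to 2015-06-19.
Filing on 2015-09-11 missed the 2015-06-19 deadline — the action is time-barred.

TIME-BARRED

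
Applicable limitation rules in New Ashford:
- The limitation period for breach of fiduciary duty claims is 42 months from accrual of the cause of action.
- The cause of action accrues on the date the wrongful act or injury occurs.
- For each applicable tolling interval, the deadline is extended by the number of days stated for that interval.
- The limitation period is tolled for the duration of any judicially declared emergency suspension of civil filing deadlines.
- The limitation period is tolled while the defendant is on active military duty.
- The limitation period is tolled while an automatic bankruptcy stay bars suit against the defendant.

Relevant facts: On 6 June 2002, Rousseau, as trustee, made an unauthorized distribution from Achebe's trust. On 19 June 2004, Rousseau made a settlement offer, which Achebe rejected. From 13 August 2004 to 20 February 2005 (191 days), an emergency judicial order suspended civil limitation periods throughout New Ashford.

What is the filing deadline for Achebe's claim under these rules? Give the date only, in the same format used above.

15 June 2006

The limitation period began to run on 6 June 2002.
Adding the 42 months base period to 6 June 2002 gives a deadline of 6 December 2005, before any tolling.
The period was tolled for 191 days by the emergency suspension of filing deadlines (13 August 2004 to 20 February 2005), pushing the deadline to 15 June 2006.
None of the other events listed affects the running of the period under the stated rules.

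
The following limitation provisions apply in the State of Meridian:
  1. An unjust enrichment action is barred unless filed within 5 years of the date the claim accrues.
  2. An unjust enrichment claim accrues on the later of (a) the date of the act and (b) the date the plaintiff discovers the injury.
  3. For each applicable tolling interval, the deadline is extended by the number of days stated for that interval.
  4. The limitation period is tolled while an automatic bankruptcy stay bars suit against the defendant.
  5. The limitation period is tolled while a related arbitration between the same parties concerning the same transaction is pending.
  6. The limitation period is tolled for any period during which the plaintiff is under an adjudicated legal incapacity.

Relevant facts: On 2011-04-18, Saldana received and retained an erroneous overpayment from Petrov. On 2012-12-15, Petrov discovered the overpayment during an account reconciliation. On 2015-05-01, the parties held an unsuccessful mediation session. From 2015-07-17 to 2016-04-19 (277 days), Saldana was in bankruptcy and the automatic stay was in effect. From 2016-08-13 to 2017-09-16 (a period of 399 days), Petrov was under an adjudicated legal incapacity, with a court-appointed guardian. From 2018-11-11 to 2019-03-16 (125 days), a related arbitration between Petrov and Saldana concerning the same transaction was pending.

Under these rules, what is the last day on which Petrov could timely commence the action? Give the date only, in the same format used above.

The claim accrued on 2012-12-15 — the later of the 2011-04-18 act and the 2012-12-15 discovery.
The untolled deadline — 5 years after 2012-12-15 — is 2017-12-15.
Because the automatic bankruptcy stay ran from 2015-07-17 to 2016-04-19, the deadline is extended by 277 days to 2018-09-18.
The period was tolled for 399 days by the plaintiff's legal incapacity (2016-08-13 to 2017-09-16), pushing the deadline to 2019-10-22.
The pending related arbitration from 2018-11-11 to 2019-03-16 tolled the period for 125 days, extending the deadline to 2020-02-24.
The other events in the timeline have no effect on the limitation period under the stated rules.

2020-02-24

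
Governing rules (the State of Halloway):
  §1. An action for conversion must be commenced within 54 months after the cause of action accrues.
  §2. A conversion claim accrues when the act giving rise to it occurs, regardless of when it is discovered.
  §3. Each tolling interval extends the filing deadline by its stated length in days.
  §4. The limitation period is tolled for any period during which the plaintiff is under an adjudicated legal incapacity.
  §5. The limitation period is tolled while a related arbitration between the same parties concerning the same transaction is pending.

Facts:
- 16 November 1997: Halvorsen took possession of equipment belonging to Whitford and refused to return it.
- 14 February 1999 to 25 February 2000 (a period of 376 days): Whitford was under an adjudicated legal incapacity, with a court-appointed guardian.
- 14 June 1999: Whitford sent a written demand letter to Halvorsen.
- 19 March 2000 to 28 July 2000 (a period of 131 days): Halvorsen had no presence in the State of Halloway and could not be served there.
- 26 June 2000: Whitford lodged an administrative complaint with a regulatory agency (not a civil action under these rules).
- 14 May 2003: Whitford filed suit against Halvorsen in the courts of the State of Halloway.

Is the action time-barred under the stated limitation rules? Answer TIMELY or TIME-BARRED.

The cause of action accrued on 16 November 1997, the date of the act.
The untolled deadline — 54 months after 16 November 1997 — is 16 May 2002.
The plaintiff's legal incapacity from 14 February 1999 to 25 February 2000 tolled the period for 376 days, extending the deadline to 27 May 2003.
The defendant's absence from the jurisdiction from 19 March 2000 to 28 July 2000 does not toll the period, because no stated rule makes the defendant's absence a tolling event.
The other events in the timeline have no effect on the limitation period under the stated rules.
The 14 May 2003 filing precedes the 27 May 2003 deadline; the claim is timely.

TIMELY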